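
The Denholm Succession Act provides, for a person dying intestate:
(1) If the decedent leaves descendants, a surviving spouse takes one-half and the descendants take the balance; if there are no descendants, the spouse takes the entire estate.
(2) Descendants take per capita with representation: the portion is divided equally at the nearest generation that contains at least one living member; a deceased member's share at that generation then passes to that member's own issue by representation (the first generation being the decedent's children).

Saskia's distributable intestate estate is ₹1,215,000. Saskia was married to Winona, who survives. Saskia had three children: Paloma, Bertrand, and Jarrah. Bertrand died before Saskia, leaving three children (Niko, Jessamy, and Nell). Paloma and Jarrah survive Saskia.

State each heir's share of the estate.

Winona: ₹607,500; Paloma: ₹202,500; Niko: ₹67,500; Jessamy: ₹67,500; Nell: ₹67,500; Jarrah: ₹202,500

Winona takes one-half of ₹1,215,000 = ₹607,500. The remaining ₹607,500 passes to the descendants.
The descendants' portion (₹607,500) is divided into 3 shares of ₹202,500: Paloma and Jarrah each take ₹202,500; Bertrand's ₹202,500 share passes to Bertrand's issue.
Bertrand's share (₹202,500) is divided into 3 shares of ₹67,500: Niko, Jessamy, and Nell each take ₹67,500.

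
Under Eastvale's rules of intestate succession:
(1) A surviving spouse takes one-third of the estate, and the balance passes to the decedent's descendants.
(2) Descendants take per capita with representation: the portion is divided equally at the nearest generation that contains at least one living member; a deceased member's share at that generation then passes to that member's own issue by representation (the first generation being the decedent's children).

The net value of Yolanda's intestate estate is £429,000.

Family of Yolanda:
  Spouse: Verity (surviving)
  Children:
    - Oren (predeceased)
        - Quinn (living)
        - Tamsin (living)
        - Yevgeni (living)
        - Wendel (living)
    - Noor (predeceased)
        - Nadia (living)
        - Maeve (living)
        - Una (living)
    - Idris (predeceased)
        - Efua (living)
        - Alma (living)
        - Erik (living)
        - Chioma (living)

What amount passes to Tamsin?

Tamsin receives £26,000.

Verity takes one-third of £429,000 = £143,000. The remaining £286,000 passes to the descendants.
No child survives, so the initial division is made at the grandchildren's generation.
The descendants' portion (£286,000) is divided into 11 shares of £26,000: Quinn, Tamsin, Yevgeni, Wendel, Nadia, Maeve, Una, Efua, Alma, Erik, and Chioma each take £26,000.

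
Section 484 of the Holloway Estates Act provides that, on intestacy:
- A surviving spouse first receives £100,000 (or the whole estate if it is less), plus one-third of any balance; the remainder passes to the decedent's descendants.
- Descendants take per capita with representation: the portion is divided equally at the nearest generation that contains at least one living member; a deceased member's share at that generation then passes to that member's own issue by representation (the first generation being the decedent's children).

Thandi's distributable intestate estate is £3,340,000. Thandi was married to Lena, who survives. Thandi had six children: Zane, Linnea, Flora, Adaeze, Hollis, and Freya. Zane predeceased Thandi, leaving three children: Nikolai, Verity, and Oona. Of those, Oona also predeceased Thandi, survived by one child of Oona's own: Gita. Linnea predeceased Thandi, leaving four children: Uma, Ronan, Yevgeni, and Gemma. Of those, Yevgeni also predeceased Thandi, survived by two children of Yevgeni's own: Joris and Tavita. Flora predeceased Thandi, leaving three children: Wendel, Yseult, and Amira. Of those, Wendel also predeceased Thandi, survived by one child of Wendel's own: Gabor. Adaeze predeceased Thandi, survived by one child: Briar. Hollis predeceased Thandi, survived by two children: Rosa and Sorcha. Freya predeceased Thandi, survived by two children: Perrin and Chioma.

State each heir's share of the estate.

Lena: £1,180,000; Nikolai: £144,000; Verity: £144,000; Gita: £144,000; Uma: £144,000; Ronan: £144,000; Joris: £72,000; Tavita: £72,000; Gemma: £144,000; Gabor: £144,000; Yseult: £144,000; Amira: £144,000; Briar: £144,000; Rosa: £144,000; Sorcha: £144,000; Perrin: £144,000; Chioma: £144,000

Lena first takes £100,000, leaving a balance of £3,240,000. Lena then takes one-third of the balance (£1,080,000), for a total of £1,180,000. The remaining £2,160,000 passes to the descendants.
No child survives, so the initial division is made at the grandchildren's generation.
The descendants' portion (£2,160,000) is divided into 15 shares of £144,000: Nikolai, Verity, Uma, Ronan, Gemma, Yseult, Amira, Briar, Rosa, Sorcha, Perrin, and Chioma each take £144,000; Oona's £144,000 share passes to Oona's issue; Yevgeni's £144,000 share passes to Yevgeni's issue; Wendel's £144,000 share passes to Wendel's issue.
Oona's share (£144,000) passes entirely to Gita.
Yevgeni's share (£144,000) is divided into 2 shares of £72,000: Joris and Tavita each take £72,000.
Wendel's share (£144,000) passes entirely to Gabor.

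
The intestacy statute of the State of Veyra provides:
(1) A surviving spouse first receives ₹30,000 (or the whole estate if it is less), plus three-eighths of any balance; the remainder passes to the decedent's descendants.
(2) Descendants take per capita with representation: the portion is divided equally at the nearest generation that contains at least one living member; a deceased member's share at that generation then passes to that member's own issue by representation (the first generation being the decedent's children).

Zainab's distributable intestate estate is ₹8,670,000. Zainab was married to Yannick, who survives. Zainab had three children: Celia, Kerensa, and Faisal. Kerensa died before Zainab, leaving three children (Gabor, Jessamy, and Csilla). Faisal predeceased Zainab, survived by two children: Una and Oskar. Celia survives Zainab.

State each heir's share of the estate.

Yannick first takes ₹30,000, leaving a balance of ₹8,640,000. Yannick then takes three-eighths of the balance (₹3,240,000), for a total of ₹3,270,000. The remaining ₹5,400,000 passes to the descendants.
The descendants' portion (₹5,400,000) is divided into 3 shares of ₹1,800,000: Celia takes ₹1,800,000; Kerensa's ₹1,800,000 share passes to Kerensa's issue; Faisal's ₹1,800,000 share passes to Faisal's issue.
Kerensa's share (₹1,800,000) is divided into 3 shares of ₹600,000: Gabor, Jessamy, and Csilla each take ₹600,000.
Faisal's share (₹1,800,000) is divided into 2 shares of ₹900,000: Una and Oskar each take ₹900,000.

Yannick: ₹3,270,000; Celia: ₹1,800,000; Gabor: ₹600,000; Jessamy: ₹600,000; Csilla: ₹600,000; Una: ₹900,000; Oskar: ₹900,000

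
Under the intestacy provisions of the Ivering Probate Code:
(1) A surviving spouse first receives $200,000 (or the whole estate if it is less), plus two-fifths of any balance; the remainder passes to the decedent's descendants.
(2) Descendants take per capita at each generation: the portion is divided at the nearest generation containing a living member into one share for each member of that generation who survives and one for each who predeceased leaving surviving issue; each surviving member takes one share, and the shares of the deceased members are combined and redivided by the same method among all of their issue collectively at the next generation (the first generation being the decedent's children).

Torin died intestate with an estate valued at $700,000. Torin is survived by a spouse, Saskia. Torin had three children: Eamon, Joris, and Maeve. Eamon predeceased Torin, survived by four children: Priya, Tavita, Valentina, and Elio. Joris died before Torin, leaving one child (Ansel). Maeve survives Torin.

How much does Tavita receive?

Saskia first takes $200,000, leaving a balance of $500,000. Saskia then takes two-fifths of the balance ($200,000), for a total of $400,000. The remaining $300,000 passes to the descendants.
The descendants' portion ($300,000) is divided at the children's generation into 3 shares of $100,000. Maeve takes $100,000. The 2 shares of the deceased (Eamon and Joris) are combined into a pool of $200,000.
That pool ($200,000) is divided at the grandchildren's generation equally among Priya, Tavita, Valentina, Elio, and Ansel: $40,000 each.

Tavita receives $40,000.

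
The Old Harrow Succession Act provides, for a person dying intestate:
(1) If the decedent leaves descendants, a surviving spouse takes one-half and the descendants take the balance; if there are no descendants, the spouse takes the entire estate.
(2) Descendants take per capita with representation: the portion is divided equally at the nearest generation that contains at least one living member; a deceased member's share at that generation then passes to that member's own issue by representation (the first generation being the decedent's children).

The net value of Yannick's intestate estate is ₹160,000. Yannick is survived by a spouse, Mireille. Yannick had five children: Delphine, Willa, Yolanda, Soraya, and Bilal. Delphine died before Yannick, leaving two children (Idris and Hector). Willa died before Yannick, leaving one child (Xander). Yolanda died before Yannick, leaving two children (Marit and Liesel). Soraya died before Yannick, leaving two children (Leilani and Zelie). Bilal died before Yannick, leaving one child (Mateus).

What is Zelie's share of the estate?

Mireille takes one-half of ₹160,000 = ₹80,000. The remaining ₹80,000 passes to the descendants.
No child survives, so the initial division is made at the grandchildren's generation.
The descendants' portion (₹80,000) is divided into 8 shares of ₹10,000: Idris, Hector, Xander, Marit, Liesel, Leilani, Zelie, and Mateus each take ₹10,000.

Zelie receives ₹10,000.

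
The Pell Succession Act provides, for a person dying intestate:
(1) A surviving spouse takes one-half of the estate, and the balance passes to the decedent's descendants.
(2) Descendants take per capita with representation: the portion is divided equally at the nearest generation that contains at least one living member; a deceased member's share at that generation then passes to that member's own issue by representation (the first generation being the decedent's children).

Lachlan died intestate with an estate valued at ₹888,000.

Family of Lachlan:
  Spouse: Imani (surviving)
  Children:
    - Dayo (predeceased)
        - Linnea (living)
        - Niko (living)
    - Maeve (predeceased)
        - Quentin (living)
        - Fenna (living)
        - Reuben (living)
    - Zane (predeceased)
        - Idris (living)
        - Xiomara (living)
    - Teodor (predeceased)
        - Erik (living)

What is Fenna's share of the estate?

Imani takes one-half of ₹888,000 = ₹444,000. The remaining ₹444,000 passes to the descendants.
No child survives, so the initial division is made at the grandchildren's generation.
The descendants' portion (₹444,000) is divided into 8 shares of ₹55,500: Linnea, Niko, Quentin, Fenna, Reuben, Idris, Xiomara, and Erik each take ₹55,500.

Fenna receives ₹55,500.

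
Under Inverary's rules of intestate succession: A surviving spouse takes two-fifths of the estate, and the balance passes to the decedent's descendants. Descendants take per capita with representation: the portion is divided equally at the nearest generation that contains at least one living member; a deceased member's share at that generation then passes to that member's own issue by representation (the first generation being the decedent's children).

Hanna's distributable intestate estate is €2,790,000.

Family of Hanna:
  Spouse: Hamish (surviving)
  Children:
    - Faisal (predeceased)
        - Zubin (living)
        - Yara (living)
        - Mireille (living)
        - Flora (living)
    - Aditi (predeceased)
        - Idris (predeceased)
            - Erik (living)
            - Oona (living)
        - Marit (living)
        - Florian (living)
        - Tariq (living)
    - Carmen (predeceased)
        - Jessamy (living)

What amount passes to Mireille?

Hamish takes two-fifths of €2,790,000 = €1,116,000. The remaining €1,674,000 passes to the descendants.
No child survives, so the initial division is made at the grandchildren's generation.
The descendants' portion (€1,674,000) is divided into 9 shares of €186,000: Zubin, Yara, Mireille, Flora, Marit, Florian, Tariq, and Jessamy each take €186,000; Idris's €186,000 share passes to Idris's issue.
Idris's share (€186,000) is divided into 2 shares of €93,000: Erik and Oona each take €93,000.

Mireille receives €186,000.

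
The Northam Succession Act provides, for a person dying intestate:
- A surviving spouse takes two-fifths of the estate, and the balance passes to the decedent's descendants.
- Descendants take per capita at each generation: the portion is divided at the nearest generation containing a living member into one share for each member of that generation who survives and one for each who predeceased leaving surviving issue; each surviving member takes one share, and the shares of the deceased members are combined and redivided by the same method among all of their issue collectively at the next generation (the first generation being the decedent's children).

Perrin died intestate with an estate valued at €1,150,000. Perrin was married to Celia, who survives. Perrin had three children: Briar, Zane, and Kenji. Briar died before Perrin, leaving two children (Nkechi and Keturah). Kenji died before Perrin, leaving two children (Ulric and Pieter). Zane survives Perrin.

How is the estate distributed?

Celia: €460,000; Nkechi: €115,000; Keturah: €115,000; Zane: €230,000; Ulric: €115,000; Pieter: €115,000

Celia takes two-fifths of €1,150,000 = €460,000. The remaining €690,000 passes to the descendants.
The descendants' portion (€690,000) is divided at the children's generation into 3 shares of €230,000. Zane takes €230,000. The 2 shares of the deceased (Briar and Kenji) are combined into a pool of €460,000.
That pool (€460,000) is divided at the grandchildren's generation equally among Nkechi, Keturah, Ulric, and Pieter: €115,000 each.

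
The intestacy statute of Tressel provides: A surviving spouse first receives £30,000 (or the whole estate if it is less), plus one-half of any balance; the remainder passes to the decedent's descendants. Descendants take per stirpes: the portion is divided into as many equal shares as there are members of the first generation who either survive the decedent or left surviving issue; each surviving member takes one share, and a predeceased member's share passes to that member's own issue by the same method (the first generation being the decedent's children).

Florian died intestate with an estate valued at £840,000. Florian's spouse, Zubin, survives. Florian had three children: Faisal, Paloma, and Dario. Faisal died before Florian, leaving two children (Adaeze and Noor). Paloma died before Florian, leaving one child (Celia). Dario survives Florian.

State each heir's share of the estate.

Zubin: £435,000; Adaeze: £67,500; Noor: £67,500; Celia: £135,000; Dario: £135,000

Zubin first takes £30,000, leaving a balance of £810,000. Zubin then takes one-half of the balance (£405,000), for a total of £435,000. The remaining £405,000 passes to the descendants.
The descendants' portion (£405,000) is divided into 3 shares of £135,000: Dario takes £135,000; Faisal's £135,000 share passes to Faisal's issue; Paloma's £135,000 share passes to Paloma's issue.
Faisal's share (£135,000) is divided into 2 shares of £67,500: Adaeze and Noor each take £67,500.
Paloma's share (£135,000) passes entirely to Celia.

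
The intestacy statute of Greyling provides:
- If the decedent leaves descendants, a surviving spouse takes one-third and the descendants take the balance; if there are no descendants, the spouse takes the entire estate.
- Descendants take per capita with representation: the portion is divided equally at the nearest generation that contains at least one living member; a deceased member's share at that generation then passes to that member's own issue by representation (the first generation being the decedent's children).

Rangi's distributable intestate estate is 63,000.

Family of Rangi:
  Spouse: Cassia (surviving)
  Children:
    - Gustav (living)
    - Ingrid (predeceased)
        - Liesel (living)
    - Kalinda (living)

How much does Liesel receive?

Cassia takes one-third of 63,000 = 21,000. The remaining 42,000 passes to the descendants.
The descendants' portion (42,000) is divided into 3 shares of 14,000: Gustav and Kalinda each take 14,000; Ingrid's 14,000 share passes to Ingrid's issue.
Ingrid's share (14,000) passes entirely to Liesel.

Liesel receives 14,000.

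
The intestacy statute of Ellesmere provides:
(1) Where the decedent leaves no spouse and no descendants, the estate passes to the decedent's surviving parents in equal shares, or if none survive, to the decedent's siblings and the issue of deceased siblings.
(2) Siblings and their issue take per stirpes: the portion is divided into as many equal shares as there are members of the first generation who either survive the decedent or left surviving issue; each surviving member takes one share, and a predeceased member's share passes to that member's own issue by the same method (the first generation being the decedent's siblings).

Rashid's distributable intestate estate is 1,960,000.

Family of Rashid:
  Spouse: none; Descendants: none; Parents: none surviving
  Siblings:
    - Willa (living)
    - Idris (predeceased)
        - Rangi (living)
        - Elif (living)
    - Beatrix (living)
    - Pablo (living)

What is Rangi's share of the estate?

The entire 1,960,000 passes to the siblings and their issue.
That amount (1,960,000) is divided into 4 shares of 490,000: Willa, Beatrix, and Pablo each take 490,000; Idris's 490,000 share passes to Idris's issue.
Idris's share (490,000) is divided into 2 shares of 245,000: Rangi and Elif each take 245,000.

Rangi receives 245,000.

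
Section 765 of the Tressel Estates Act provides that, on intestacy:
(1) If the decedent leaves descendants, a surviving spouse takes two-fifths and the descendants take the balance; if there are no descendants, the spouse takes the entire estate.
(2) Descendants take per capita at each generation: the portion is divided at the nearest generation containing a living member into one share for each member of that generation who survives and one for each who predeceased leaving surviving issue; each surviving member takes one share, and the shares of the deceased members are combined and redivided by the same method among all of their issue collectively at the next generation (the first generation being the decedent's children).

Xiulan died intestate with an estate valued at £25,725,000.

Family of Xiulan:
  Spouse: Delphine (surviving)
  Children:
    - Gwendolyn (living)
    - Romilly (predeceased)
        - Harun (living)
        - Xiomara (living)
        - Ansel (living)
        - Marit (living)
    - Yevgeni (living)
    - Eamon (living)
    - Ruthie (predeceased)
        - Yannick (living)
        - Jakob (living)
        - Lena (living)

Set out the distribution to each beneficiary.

Delphine: £10,290,000; Gwendolyn: £3,087,000; Harun: £882,000; Xiomara: £882,000; Ansel: £882,000; Marit: £882,000; Yevgeni: £3,087,000; Eamon: £3,087,000; Yannick: £882,000; Jakob: £882,000; Lena: £882,000

Delphine takes two-fifths of £25,725,000 = £10,290,000. The remaining £15,435,000 passes to the descendants.
The descendants' portion (£15,435,000) is divided at the children's generation into 5 shares of £3,087,000. Gwendolyn, Yevgeni, and Eamon each take £3,087,000. The 2 shares of the deceased (Romilly and Ruthie) are combined into a pool of £6,174,000.
That pool (£6,174,000) is divided at the grandchildren's generation equally among Harun, Xiomara, Ansel, Marit, Yannick, Jakob, and Lena: £882,000 each.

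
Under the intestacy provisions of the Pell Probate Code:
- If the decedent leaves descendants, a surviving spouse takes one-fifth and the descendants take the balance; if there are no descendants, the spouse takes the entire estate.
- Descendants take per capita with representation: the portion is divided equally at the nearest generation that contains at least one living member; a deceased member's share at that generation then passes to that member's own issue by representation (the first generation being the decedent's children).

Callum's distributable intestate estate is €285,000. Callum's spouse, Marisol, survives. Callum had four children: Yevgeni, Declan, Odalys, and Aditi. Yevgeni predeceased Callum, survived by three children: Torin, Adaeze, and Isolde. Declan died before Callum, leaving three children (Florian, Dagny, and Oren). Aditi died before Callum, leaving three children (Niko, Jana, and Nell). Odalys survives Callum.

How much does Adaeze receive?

Marisol takes one-fifth of €285,000 = €57,000. The remaining €228,000 passes to the descendants.
The descendants' portion (€228,000) is divided into 4 shares of €57,000: Odalys takes €57,000; Yevgeni's €57,000 share passes to Yevgeni's issue; Declan's €57,000 share passes to Declan's issue; Aditi's €57,000 share passes to Aditi's issue.
Yevgeni's share (€57,000) is divided into 3 shares of €19,000: Torin, Adaeze, and Isolde each take €19,000.
Declan's share (€57,000) is divided into 3 shares of €19,000: Florian, Dagny, and Oren each take €19,000.
Aditi's share (€57,000) is divided into 3 shares of €19,000: Niko, Jana, and Nell each take €19,000.

Adaeze receives €19,000.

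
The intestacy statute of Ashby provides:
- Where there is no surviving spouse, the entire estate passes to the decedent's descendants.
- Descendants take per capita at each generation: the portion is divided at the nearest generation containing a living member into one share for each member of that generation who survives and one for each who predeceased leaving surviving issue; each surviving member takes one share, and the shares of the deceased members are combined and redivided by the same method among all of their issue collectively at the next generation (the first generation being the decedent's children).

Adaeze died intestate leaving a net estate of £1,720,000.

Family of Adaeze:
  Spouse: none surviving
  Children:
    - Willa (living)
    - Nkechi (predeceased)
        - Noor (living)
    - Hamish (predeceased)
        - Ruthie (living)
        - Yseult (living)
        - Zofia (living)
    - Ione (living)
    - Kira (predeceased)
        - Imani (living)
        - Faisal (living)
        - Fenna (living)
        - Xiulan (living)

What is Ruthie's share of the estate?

Ruthie receives £129,000.

The entire £1,720,000 passes to the descendants.
That amount (£1,720,000) is divided at the children's generation into 5 shares of £344,000. Willa and Ione each take £344,000. The 3 shares of the deceased (Nkechi, Hamish, and Kira) are combined into a pool of £1,032,000.
That pool (£1,032,000) is divided at the grandchildren's generation equally among Noor, Ruthie, Yseult, Zofia, Imani, Faisal, Fenna, and Xiulan: £129,000 each.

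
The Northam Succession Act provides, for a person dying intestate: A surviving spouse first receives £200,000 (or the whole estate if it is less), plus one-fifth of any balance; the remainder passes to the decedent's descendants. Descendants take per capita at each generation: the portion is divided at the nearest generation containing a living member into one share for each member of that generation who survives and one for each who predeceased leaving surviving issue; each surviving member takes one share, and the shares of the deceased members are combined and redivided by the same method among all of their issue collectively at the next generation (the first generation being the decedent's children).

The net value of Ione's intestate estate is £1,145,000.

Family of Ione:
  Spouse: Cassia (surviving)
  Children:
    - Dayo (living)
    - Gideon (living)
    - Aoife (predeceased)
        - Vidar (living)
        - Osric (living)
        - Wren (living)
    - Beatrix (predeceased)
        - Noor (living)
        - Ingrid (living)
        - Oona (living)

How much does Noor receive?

Cassia first takes £200,000, leaving a balance of £945,000. Cassia then takes one-fifth of the balance (£189,000), for a total of £389,000. The remaining £756,000 passes to the descendants.
The descendants' portion (£756,000) is divided at the children's generation into 4 shares of £189,000. Dayo and Gideon each take £189,000. The 2 shares of the deceased (Aoife and Beatrix) are combined into a pool of £378,000.
That pool (£378,000) is divided at the grandchildren's generation equally among Vidar, Osric, Wren, Noor, Ingrid, and Oona: £63,000 each.

Noor receives £63,000.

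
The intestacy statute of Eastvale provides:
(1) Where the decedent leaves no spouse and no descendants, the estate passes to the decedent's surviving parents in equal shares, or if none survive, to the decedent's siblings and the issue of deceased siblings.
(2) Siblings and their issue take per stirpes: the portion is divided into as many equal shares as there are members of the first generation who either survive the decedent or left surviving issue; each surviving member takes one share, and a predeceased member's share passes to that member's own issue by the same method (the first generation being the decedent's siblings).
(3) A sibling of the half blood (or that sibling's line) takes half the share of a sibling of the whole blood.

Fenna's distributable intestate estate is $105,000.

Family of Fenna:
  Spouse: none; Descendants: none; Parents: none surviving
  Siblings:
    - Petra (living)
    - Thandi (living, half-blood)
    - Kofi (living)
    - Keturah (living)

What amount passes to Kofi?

The entire $105,000 passes to the siblings and their issue.
Counting each half-blood sibling's line as half a unit, there are 7/2 units in $105,000, so one unit is $30,000. Whole-blood lines (Petra, Kofi, and Keturah) take $30,000 each; half-blood lines (Thandi) take $15,000 each.

Kofi receives $30,000.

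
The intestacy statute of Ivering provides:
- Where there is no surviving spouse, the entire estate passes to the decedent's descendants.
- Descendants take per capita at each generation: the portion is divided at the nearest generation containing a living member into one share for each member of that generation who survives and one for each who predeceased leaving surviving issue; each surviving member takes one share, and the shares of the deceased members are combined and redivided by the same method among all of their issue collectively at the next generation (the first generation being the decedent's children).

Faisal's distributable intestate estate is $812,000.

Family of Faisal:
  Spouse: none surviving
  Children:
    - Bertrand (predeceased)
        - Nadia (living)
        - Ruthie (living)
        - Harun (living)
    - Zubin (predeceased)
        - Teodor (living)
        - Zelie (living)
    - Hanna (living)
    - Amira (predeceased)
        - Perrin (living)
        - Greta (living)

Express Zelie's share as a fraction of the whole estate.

Zelie receives 3/28 of the estate.

The entire $812,000 passes to the descendants.
That amount ($812,000) is divided at the children's generation into 4 shares of $203,000. Hanna takes $203,000. The 3 shares of the deceased (Bertrand, Zubin, and Amira) are combined into a pool of $609,000.
That pool ($609,000) is divided at the grandchildren's generation equally among Nadia, Ruthie, Harun, Teodor, Zelie, Perrin, and Greta: $87,000 each.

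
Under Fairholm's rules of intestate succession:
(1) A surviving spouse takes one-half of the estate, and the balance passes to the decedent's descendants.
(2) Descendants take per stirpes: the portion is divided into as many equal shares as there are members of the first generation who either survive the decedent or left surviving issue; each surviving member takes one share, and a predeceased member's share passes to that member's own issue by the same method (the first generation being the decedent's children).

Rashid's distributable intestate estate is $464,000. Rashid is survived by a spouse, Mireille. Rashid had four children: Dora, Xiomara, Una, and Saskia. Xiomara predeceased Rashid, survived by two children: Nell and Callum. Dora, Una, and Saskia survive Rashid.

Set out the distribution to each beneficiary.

Mireille takes one-half of $464,000 = $232,000. The remaining $232,000 passes to the descendants.
The descendants' portion ($232,000) is divided into 4 shares of $58,000: Dora, Una, and Saskia each take $58,000; Xiomara's $58,000 share passes to Xiomara's issue.
Xiomara's share ($58,000) is divided into 2 shares of $29,000: Nell and Callum each take $29,000.

Mireille: $232,000; Dora: $58,000; Nell: $29,000; Callum: $29,000; Una: $58,000; Saskia: $58,000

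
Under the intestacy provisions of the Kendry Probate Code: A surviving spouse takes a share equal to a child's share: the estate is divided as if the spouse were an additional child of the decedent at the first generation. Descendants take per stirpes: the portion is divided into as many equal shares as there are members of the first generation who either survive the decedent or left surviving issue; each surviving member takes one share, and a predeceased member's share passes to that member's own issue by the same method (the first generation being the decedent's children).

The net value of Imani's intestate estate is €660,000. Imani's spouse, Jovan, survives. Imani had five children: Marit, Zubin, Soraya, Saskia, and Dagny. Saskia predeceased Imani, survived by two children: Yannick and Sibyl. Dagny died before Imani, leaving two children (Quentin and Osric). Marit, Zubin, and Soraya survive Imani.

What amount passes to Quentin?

Quentin receives €55,000.

The spouse counts as an additional share at the children's level, so there are 6 primary shares of €110,000. Jovan takes one such share (€110,000).
The children's combined portion (€550,000) is divided into 5 shares of €110,000: Marit, Zubin, and Soraya each take €110,000; Saskia's €110,000 share passes to Saskia's issue; Dagny's €110,000 share passes to Dagny's issue.
Saskia's share (€110,000) is divided into 2 shares of €55,000: Yannick and Sibyl each take €55,000.
Dagny's share (€110,000) is divided into 2 shares of €55,000: Quentin and Osric each take €55,000.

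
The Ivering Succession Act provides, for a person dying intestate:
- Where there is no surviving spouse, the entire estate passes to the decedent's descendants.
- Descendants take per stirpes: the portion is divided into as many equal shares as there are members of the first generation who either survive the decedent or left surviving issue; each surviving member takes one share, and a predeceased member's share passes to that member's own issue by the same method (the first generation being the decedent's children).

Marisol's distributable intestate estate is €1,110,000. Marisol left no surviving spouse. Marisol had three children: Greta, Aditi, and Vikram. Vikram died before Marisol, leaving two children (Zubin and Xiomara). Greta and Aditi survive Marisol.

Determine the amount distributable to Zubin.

Zubin receives €185,000.

The entire €1,110,000 passes to the descendants.
That amount (€1,110,000) is divided into 3 shares of €370,000: Greta and Aditi each take €370,000; Vikram's €370,000 share passes to Vikram's issue.
Vikram's share (€370,000) is divided into 2 shares of €185,000: Zubin and Xiomara each take €185,000.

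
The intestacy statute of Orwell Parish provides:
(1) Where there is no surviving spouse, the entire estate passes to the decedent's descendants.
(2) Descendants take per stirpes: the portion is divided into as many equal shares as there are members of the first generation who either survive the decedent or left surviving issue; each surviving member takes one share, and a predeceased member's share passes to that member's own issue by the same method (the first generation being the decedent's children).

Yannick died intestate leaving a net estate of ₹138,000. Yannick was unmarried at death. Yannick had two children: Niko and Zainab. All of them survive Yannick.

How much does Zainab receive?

Zainab receives ₹69,000.

The entire ₹138,000 passes to the descendants.
That amount (₹138,000) is divided into 2 shares of ₹69,000: Niko and Zainab each take ₹69,000.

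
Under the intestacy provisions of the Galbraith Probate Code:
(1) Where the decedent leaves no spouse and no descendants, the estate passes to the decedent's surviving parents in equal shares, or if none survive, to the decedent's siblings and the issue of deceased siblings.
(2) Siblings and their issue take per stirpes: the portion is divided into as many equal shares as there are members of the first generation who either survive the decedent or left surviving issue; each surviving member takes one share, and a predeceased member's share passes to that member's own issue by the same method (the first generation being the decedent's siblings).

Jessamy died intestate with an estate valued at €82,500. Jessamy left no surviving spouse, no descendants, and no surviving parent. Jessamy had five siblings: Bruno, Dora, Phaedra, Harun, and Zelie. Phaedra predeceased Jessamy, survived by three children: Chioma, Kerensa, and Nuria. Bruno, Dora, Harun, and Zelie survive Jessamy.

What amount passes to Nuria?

Nuria receives €5,500.

The entire €82,500 passes to the siblings and their issue.
That amount (€82,500) is divided into 5 shares of €16,500: Bruno, Dora, Harun, and Zelie each take €16,500; Phaedra's €16,500 share passes to Phaedra's issue.
Phaedra's share (€16,500) is divided into 3 shares of €5,500: Chioma, Kerensa, and Nuria each take €5,500.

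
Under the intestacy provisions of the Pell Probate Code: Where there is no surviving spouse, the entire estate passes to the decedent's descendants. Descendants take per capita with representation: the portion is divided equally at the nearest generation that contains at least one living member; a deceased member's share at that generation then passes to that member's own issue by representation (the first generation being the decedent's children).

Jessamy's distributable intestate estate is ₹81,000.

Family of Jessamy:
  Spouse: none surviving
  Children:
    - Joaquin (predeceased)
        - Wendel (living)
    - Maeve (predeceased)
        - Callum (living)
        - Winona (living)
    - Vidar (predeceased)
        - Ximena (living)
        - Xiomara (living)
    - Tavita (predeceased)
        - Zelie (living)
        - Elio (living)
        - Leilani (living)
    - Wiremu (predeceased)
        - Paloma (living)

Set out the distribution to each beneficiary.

Wendel: ₹9,000; Callum: ₹9,000; Winona: ₹9,000; Ximena: ₹9,000; Xiomara: ₹9,000; Zelie: ₹9,000; Elio: ₹9,000; Leilani: ₹9,000; Paloma: ₹9,000

The entire ₹81,000 passes to the descendants.
No child survives, so the initial division is made at the grandchildren's generation.
That amount (₹81,000) is divided into 9 shares of ₹9,000: Wendel, Callum, Winona, Ximena, Xiomara, Zelie, Elio, Leilani, and Paloma each take ₹9,000.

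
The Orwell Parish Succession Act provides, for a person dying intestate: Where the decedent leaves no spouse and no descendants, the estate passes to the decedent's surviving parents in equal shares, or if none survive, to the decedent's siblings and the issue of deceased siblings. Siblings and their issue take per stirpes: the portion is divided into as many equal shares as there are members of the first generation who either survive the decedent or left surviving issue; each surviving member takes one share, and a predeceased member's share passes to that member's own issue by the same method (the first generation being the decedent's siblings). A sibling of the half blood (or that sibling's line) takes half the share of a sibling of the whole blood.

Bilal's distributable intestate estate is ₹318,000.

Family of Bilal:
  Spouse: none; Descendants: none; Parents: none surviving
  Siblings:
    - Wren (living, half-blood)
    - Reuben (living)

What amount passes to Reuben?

Reuben receives ₹212,000.

The entire ₹318,000 passes to the siblings and their issue.
Counting each half-blood sibling's line as half a unit, there are 3/2 units in ₹318,000, so one unit is ₹212,000. Whole-blood lines (Reuben) take ₹212,000 each; half-blood lines (Wren) take ₹106,000 each.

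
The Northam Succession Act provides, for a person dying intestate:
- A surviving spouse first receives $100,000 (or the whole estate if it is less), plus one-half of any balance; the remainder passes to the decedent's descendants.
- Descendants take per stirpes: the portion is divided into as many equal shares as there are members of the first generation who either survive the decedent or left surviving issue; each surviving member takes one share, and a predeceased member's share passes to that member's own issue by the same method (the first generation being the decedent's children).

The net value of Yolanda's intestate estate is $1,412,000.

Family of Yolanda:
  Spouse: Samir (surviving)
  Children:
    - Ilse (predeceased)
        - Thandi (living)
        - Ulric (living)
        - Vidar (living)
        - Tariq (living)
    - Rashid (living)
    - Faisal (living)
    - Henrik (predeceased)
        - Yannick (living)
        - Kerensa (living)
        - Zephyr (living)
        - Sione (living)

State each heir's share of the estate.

Samir: $756,000; Thandi: $41,000; Ulric: $41,000; Vidar: $41,000; Tariq: $41,000; Rashid: $164,000; Faisal: $164,000; Yannick: $41,000; Kerensa: $41,000; Zephyr: $41,000; Sione: $41,000

Samir first takes $100,000, leaving a balance of $1,312,000. Samir then takes one-half of the balance ($656,000), for a total of $756,000. The remaining $656,000 passes to the descendants.
The descendants' portion ($656,000) is divided into 4 shares of $164,000: Rashid and Faisal each take $164,000; Ilse's $164,000 share passes to Ilse's issue; Henrik's $164,000 share passes to Henrik's issue.
Ilse's share ($164,000) is divided into 4 shares of $41,000: Thandi, Ulric, Vidar, and Tariq each take $41,000.
Henrik's share ($164,000) is divided into 4 shares of $41,000: Yannick, Kerensa, Zephyr, and Sione each take $41,000.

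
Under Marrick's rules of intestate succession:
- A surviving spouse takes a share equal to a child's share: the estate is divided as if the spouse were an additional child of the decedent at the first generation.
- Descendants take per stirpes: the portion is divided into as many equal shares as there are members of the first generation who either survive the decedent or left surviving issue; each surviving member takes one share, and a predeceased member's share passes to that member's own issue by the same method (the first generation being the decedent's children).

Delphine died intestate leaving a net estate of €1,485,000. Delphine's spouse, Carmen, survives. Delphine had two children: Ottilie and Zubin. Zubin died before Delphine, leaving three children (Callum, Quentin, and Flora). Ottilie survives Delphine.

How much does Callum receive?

The spouse counts as an additional share at the children's level, so there are 3 primary shares of €495,000. Carmen takes one such share (€495,000).
The children's combined portion (€990,000) is divided into 2 shares of €495,000: Ottilie takes €495,000; Zubin's €495,000 share passes to Zubin's issue.
Zubin's share (€495,000) is divided into 3 shares of €165,000: Callum, Quentin, and Flora each take €165,000.

Callum receives €165,000.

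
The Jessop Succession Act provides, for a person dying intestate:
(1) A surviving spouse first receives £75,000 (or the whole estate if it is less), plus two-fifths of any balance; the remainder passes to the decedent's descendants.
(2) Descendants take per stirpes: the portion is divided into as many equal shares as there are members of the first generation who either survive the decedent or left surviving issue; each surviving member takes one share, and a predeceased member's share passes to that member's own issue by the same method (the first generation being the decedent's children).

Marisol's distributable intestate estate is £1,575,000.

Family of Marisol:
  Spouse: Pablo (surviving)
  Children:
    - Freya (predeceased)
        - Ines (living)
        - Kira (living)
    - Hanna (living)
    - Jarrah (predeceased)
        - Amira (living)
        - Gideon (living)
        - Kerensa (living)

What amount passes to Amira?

Amira receives £100,000.

Pablo first takes £75,000, leaving a balance of £1,500,000. Pablo then takes two-fifths of the balance (£600,000), for a total of £675,000. The remaining £900,000 passes to the descendants.
The descendants' portion (£900,000) is divided into 3 shares of £300,000: Hanna takes £300,000; Freya's £300,000 share passes to Freya's issue; Jarrah's £300,000 share passes to Jarrah's issue.
Freya's share (£300,000) is divided into 2 shares of £150,000: Ines and Kira each take £150,000.
Jarrah's share (£300,000) is divided into 3 shares of £100,000: Amira, Gideon, and Kerensa each take £100,000.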